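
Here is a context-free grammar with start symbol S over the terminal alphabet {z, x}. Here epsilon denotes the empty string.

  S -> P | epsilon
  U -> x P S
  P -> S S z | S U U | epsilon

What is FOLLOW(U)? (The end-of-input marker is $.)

FIRST(U) = {x}
FIRST(S) = {epsilon, x, z}  (via P)
FIRST(P) = {epsilon, x, z}  (via S S z, S U U)
FOLLOW(S) includes $ since S is the start symbol.
FOLLOW(S): in U->x P S, the suffix after S is empty, so FOLLOW(S) ⊇ FOLLOW(U) = {$, x, z}; in P->S S z (occurrence 1), S is followed by S z with FIRST {x, z}; in P->S S z (occurrence 2), S is followed by z with FIRST {z}; in P->S U U, S is followed by U U with FIRST {x}. Thus FOLLOW(S) = {$, x, z}.
FOLLOW(U): in P->S U U (occurrence 1), U is followed by U with FIRST {x}; in P->S U U (occurrence 2), the suffix after U is empty, so FOLLOW(U) ⊇ FOLLOW(P) = {$, x, z}. Thus FOLLOW(U) = {$, x, z}.
FOLLOW(P): in S->P, the suffix after P is empty, so FOLLOW(P) ⊇ FOLLOW(S) = {$, x, z}; in U->x P S, P is followed by S with FIRST {epsilon, x, z}; in U->x P S, the suffix after P is nullable, so FOLLOW(P) ⊇ FOLLOW(U) = {$, x, z}. Thus FOLLOW(P) = {$, x, z}.

{$, x, z}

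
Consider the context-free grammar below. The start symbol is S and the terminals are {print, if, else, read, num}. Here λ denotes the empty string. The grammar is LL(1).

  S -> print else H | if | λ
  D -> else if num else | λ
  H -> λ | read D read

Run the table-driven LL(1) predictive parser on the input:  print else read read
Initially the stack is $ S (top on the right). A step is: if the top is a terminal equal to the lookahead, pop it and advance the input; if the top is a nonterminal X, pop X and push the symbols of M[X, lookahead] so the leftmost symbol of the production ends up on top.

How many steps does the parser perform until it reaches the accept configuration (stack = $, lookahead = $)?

     Stack           Input                   Action
  1  $ S             print else read read $  expand S -> print else H
  2  $ H else print  print else read read $  match print
  3  $ H else        else read read $        match else
  4  $ H             read read $             expand H -> read D read
  5  $ read D read   read read $             match read
  6  $ read D        read $                  expand D -> λ
  7  $ read          read $                  match read
Accept reached after 7 steps.

7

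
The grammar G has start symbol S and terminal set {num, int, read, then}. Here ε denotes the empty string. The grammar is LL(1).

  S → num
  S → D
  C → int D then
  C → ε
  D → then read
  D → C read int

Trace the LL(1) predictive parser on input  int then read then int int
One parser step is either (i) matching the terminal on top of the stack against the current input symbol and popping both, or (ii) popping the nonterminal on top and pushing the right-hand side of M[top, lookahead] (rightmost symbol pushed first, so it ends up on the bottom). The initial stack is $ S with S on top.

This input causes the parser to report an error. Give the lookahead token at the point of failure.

int

step 1: stack=$ S  input=int then read then int int $  — expand S → D
step 2: stack=$ D  input=int then read then int int $  — expand D → C read int
step 3: stack=$ int read C  input=int then read then int int $  — expand C → int D then
step 4: stack=$ int read then D int  input=int then read then int int $  — match int
step 5: stack=$ int read then D  input=then read then int int $  — expand D → then read
step 6: stack=$ int read then read then  input=then read then int int $  — match then
step 7: stack=$ int read then read  input=read then int int $  — match read
step 8: stack=$ int read then  input=then int int $  — match then
step 9: stack=$ int read  input=int int $  — error: top is terminal read but lookahead is int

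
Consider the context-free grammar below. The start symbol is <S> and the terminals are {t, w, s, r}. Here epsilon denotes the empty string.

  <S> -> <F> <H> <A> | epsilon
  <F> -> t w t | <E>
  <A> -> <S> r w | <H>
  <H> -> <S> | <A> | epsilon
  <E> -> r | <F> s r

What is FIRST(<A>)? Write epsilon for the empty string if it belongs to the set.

{epsilon, r, t}

FIRST(<S>) = {epsilon, r, t}  (via <F> <H> <A>)
FIRST(<F>) = {r, t}  (via <E>)
FIRST(<E>) = {r, t}  (via <F> s r)
FIRST(<A>) = {epsilon, r, t}  (via <S> r w, <H>)
FIRST(<H>) = {epsilon, r, t}  (via <S>, <A>)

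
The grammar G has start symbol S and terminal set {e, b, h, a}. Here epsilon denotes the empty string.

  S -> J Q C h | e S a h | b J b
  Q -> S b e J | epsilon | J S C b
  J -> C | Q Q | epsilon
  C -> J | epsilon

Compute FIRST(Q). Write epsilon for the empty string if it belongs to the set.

{epsilon, b, e, h}

FIRST(S) = {b, e, h}  (via J Q C h)
FIRST(Q) = {epsilon, b, e, h}  (via S b e J, J S C b)
FIRST(J) = {epsilon, b, e, h}  (via C, Q Q)
FIRST(C) = {epsilon, b, e, h}  (via J)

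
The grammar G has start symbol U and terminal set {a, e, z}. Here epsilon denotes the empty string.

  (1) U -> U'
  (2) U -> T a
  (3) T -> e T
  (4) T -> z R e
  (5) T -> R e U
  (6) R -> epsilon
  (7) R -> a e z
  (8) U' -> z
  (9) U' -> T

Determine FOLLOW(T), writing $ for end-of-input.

{$, a}

FIRST(R): from R->epsilon we get {epsilon}; from R->a e z we get {a}. So FIRST(R) = {epsilon, a}.
FIRST(T): from T->e T we get {e}; from T->z R e we get {z}; from T->R e U we get {a, e}. So FIRST(T) = {a, e, z}.
FIRST(U'): from U'->z we get {z}; from U'->T we get {a, e, z}. So FIRST(U') = {a, e, z}.
FIRST(U): from U->U' we get {a, e, z}; from U->T a we get {a, e, z}. So FIRST(U) = {a, e, z}.
FOLLOW(U) includes $ since U is the start symbol.
FOLLOW(R): in T->z R e, R is followed by e with FIRST {e}; in T->R e U, R is followed by e U with FIRST {e}. Thus FOLLOW(R) = {e}.
FOLLOW(U): in T->R e U, the suffix after U is empty, so FOLLOW(U) ⊇ FOLLOW(T) = {$, a}. Thus FOLLOW(U) = {$, a}.
FOLLOW(U'): in U->U', the suffix after U' is empty, so FOLLOW(U') ⊇ FOLLOW(U) = {$, a}. Thus FOLLOW(U') = {$, a}.
FOLLOW(T): in U->T a, T is followed by a with FIRST {a}; in T->e T, the suffix after T is empty (adds nothing new); in U'->T, the suffix after T is empty, so FOLLOW(T) ⊇ FOLLOW(U') = {$, a}. Thus FOLLOW(T) = {$, a}.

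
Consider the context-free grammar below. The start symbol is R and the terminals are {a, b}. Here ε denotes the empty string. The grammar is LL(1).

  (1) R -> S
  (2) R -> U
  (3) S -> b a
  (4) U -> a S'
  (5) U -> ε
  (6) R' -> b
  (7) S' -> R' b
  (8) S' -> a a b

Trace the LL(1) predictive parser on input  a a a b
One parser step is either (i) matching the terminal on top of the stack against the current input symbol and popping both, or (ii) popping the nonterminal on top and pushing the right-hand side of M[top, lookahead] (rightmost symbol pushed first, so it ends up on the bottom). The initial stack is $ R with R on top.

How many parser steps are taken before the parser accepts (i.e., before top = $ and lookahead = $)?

7

step 1: stack=$ R  input=a a a b $  — expand R -> U
step 2: stack=$ U  input=a a a b $  — expand U -> a S'
step 3: stack=$ S' a  input=a a a b $  — match a
step 4: stack=$ S'  input=a a b $  — expand S' -> a a b
step 5: stack=$ b a a  input=a a b $  — match a
step 6: stack=$ b a  input=a b $  — match a
step 7: stack=$ b  input=b $  — match b
Accept reached after 7 steps.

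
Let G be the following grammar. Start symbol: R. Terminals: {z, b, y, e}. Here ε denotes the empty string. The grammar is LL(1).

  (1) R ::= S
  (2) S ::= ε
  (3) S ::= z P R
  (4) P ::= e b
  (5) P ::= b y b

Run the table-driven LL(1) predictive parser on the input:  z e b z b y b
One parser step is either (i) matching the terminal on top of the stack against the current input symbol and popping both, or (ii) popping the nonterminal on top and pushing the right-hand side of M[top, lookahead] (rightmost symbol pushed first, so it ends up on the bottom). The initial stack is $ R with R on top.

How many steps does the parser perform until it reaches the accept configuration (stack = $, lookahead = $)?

15

      Stack      Input            Action
   1  $ R        z e b z b y b $  expand R ::= S
   2  $ S        z e b z b y b $  expand S ::= z P R
   3  $ R P z    z e b z b y b $  match z
   4  $ R P      e b z b y b $    expand P ::= e b
   5  $ R b e    e b z b y b $    match e
   6  $ R b      b z b y b $      match b
   7  $ R        z b y b $        expand R ::= S
   8  $ S        z b y b $        expand S ::= z P R
   9  $ R P z    z b y b $        match z
  10  $ R P      b y b $          expand P ::= b y b
  11  $ R b y b  b y b $          match b
  12  $ R b y    y b $            match y
  13  $ R b      b $              match b
  14  $ R        $                expand R ::= S
  15  $ S        $                expand S ::= ε
Accept reached after 15 steps.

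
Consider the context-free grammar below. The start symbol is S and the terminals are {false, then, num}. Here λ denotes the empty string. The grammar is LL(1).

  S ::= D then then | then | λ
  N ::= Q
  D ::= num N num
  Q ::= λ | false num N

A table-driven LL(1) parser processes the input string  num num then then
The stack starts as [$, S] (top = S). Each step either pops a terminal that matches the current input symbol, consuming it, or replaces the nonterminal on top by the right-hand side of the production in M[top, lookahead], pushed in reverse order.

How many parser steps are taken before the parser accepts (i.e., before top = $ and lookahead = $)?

8

step 1: stack=$ S  input=num num then then $  — expand S ::= D then then
step 2: stack=$ then then D  input=num num then then $  — expand D ::= num N num
step 3: stack=$ then then num N num  input=num num then then $  — match num
step 4: stack=$ then then num N  input=num then then $  — expand N ::= Q
step 5: stack=$ then then num Q  input=num then then $  — expand Q ::= λ
step 6: stack=$ then then num  input=num then then $  — match num
step 7: stack=$ then then  input=then then $  — match then
step 8: stack=$ then  input=then $  — match then
Accept reached after 8 steps.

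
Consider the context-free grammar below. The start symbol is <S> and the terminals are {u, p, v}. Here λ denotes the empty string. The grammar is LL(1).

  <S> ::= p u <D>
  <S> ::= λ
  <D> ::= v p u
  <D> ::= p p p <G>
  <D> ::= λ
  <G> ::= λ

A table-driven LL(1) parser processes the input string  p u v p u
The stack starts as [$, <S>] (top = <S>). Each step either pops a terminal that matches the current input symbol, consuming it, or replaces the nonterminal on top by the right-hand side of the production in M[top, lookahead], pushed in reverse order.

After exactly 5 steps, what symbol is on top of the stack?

     Stack      Input        Action
  1  $ <S>      p u v p u $  expand <S> ::= p u <D>
  2  $ <D> u p  p u v p u $  match p
  3  $ <D> u    u v p u $    match u
  4  $ <D>      v p u $      expand <D> ::= v p u
  5  $ u p v    v p u $      match v
Stack after step 5: $ u p (top = p).

p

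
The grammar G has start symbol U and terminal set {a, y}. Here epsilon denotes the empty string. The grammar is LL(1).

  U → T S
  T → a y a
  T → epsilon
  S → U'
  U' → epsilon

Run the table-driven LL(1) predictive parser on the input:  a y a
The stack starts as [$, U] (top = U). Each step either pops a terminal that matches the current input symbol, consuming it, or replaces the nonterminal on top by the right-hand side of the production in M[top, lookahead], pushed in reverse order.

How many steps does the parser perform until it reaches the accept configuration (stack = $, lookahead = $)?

     Stack      Input    Action
  1  $ U        a y a $  expand U → T S
  2  $ S T      a y a $  expand T → a y a
  3  $ S a y a  a y a $  match a
  4  $ S a y    y a $    match y
  5  $ S a      a $      match a
  6  $ S        $        expand S → U'
  7  $ U'       $        expand U' → epsilon
Accept reached after 7 steps.

7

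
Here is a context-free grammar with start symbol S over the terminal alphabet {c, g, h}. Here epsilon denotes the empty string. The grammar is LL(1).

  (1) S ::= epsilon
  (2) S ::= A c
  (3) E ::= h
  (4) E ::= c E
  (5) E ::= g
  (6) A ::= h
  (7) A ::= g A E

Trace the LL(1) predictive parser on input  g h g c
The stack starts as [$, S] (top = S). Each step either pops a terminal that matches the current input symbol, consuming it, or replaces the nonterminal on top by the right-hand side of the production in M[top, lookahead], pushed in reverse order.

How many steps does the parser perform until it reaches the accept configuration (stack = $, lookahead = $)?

     Stack      Input      Action
  1  $ S        g h g c $  expand S ::= A c
  2  $ c A      g h g c $  expand A ::= g A E
  3  $ c E A g  g h g c $  match g
  4  $ c E A    h g c $    expand A ::= h
  5  $ c E h    h g c $    match h
  6  $ c E      g c $      expand E ::= g
  7  $ c g      g c $      match g
  8  $ c        c $        match c
Accept reached after 8 steps.

8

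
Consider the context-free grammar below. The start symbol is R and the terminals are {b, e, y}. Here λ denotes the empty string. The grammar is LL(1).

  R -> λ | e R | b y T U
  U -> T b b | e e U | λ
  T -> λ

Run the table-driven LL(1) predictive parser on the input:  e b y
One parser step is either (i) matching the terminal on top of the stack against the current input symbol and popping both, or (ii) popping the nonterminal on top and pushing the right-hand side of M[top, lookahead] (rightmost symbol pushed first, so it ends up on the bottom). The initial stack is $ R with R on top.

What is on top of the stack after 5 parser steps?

T

     Stack      Input    Action
  1  $ R        e b y $  expand R -> e R
  2  $ R e      e b y $  match e
  3  $ R        b y $    expand R -> b y T U
  4  $ U T y b  b y $    match b
  5  $ U T y    y $      match y
Stack after step 5: $ U T (top = T).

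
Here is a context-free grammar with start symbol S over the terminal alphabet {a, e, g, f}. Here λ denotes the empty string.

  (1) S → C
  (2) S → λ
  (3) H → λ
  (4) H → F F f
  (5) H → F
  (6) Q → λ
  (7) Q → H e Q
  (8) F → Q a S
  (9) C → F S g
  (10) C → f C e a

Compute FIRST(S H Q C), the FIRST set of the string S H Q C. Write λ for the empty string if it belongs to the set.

{a, e, f}

FIRST(S): from S→C we get {a, e, f}; from S→λ we get {λ}. So FIRST(S) = {λ, a, e, f}.
FIRST(H): from H→λ we get {λ}; from H→F F f we get {a, e}; from H→F we get {a, e}. So FIRST(H) = {λ, a, e}.
FIRST(Q): from Q→λ we get {λ}; from Q→H e Q we get {a, e}. So FIRST(Q) = {λ, a, e}.
FIRST(F): from F→Q a S we get {a, e}. So FIRST(F) = {a, e}.
FIRST(C): from C→F S g we get {a, e}; from C→f C e a we get {f}. So FIRST(C) = {a, e, f}.
FIRST(S H Q C): take FIRST of each symbol in turn, carrying on past any symbol whose FIRST contains λ; result {a, e, f}.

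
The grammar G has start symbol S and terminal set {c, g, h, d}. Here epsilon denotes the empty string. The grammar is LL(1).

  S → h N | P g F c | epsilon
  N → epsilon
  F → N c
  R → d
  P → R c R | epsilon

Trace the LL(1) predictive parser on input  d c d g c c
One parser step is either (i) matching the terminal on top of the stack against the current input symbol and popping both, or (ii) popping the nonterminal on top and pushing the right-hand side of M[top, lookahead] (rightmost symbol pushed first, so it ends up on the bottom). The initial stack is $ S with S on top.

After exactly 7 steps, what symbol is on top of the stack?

     Stack          Input          Action
  1  $ S            d c d g c c $  expand S → P g F c
  2  $ c F g P      d c d g c c $  expand P → R c R
  3  $ c F g R c R  d c d g c c $  expand R → d
  4  $ c F g R c d  d c d g c c $  match d
  5  $ c F g R c    c d g c c $    match c
  6  $ c F g R      d g c c $      expand R → d
  7  $ c F g d      d g c c $      match d
Stack after step 7: $ c F g (top = g).

g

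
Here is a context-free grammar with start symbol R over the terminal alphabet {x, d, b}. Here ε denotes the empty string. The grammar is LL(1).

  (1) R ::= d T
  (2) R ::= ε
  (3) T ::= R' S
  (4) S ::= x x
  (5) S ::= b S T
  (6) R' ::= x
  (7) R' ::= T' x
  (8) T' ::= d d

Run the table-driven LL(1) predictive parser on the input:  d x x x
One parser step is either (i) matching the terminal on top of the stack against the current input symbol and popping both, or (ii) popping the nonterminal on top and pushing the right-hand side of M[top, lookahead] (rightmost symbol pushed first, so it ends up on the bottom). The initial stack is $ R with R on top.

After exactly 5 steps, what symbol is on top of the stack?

S

     Stack   Input      Action
  1  $ R     d x x x $  expand R ::= d T
  2  $ T d   d x x x $  match d
  3  $ T     x x x $    expand T ::= R' S
  4  $ S R'  x x x $    expand R' ::= x
  5  $ S x   x x x $    match x
Stack after step 5: $ S (top = S).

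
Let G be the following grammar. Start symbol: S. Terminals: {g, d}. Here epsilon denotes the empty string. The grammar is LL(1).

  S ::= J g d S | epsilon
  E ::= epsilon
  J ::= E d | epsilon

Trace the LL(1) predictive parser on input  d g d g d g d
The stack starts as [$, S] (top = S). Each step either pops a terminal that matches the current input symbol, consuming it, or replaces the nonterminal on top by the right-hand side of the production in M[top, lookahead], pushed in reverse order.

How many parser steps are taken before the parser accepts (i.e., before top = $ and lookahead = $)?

      Stack        Input            Action
   1  $ S          d g d g d g d $  expand S ::= J g d S
   2  $ S d g J    d g d g d g d $  expand J ::= E d
   3  $ S d g d E  d g d g d g d $  expand E ::= epsilon
   4  $ S d g d    d g d g d g d $  match d
   5  $ S d g      g d g d g d $    match g
   6  $ S d        d g d g d $      match d
   7  $ S          g d g d $        expand S ::= J g d S
   8  $ S d g J    g d g d $        expand J ::= epsilon
   9  $ S d g      g d g d $        match g
  10  $ S d        d g d $          match d
  11  $ S          g d $            expand S ::= J g d S
  12  $ S d g J    g d $            expand J ::= epsilon
  13  $ S d g      g d $            match g
  14  $ S d        d $              match d
  15  $ S          $                expand S ::= epsilon
Accept reached after 15 steps.

15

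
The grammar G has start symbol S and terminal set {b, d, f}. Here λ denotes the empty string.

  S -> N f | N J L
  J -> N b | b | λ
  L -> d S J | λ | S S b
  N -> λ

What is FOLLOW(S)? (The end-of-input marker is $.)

{$, b, d, f}

FIRST(N): from N->λ we get {λ}. So FIRST(N) = {λ}.
FIRST(J): from J->N b we get {b}; from J->b we get {b}; from J->λ we get {λ}. So FIRST(J) = {λ, b}.
FIRST(S): from S->N f we get {f}; from S->N J L we get {λ, b, d, f}. So FIRST(S) = {λ, b, d, f}.
FIRST(L): from L->d S J we get {d}; from L->λ we get {λ}; from L->S S b we get {b, d, f}. So FIRST(L) = {λ, b, d, f}.
FOLLOW(S) includes $ since S is the start symbol.
FOLLOW(S): in L->d S J, S is followed by J with FIRST {λ, b}; in L->d S J, the suffix after S is nullable, so FOLLOW(S) ⊇ FOLLOW(L) = {$, b, d, f}; in L->S S b (occurrence 1), S is followed by S b with FIRST {b, d, f}; in L->S S b (occurrence 2), S is followed by b with FIRST {b}. Thus FOLLOW(S) = {$, b, d, f}.
FOLLOW(L): in S->N J L, the suffix after L is empty, so FOLLOW(L) ⊇ FOLLOW(S) = {$, b, d, f}. Thus FOLLOW(L) = {$, b, d, f}.
FOLLOW(J): in S->N J L, J is followed by L with FIRST {λ, b, d, f}; in S->N J L, the suffix after J is nullable, so FOLLOW(J) ⊇ FOLLOW(S) = {$, b, d, f}; in L->d S J, the suffix after J is empty, so FOLLOW(J) ⊇ FOLLOW(L) = {$, b, d, f}. Thus FOLLOW(J) = {$, b, d, f}.
FOLLOW(N): in S->N f, N is followed by f with FIRST {f}; in S->N J L, N is followed by J L with FIRST {λ, b, d, f}; in S->N J L, the suffix after N is nullable, so FOLLOW(N) ⊇ FOLLOW(S) = {$, b, d, f}; in J->N b, N is followed by b with FIRST {b}. Thus FOLLOW(N) = {$, b, d, f}.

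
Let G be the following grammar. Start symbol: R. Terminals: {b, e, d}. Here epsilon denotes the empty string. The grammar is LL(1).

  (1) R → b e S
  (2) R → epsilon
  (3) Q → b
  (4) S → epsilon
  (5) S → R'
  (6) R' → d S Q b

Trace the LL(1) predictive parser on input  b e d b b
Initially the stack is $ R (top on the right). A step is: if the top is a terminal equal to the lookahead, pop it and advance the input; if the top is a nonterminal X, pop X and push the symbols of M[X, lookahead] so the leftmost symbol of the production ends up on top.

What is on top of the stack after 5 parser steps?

d

     Stack    Input        Action
  1  $ R      b e d b b $  expand R → b e S
  2  $ S e b  b e d b b $  match b
  3  $ S e    e d b b $    match e
  4  $ S      d b b $      expand S → R'
  5  $ R'     d b b $      expand R' → d S Q b
Stack after step 5: $ b Q S d (top = d).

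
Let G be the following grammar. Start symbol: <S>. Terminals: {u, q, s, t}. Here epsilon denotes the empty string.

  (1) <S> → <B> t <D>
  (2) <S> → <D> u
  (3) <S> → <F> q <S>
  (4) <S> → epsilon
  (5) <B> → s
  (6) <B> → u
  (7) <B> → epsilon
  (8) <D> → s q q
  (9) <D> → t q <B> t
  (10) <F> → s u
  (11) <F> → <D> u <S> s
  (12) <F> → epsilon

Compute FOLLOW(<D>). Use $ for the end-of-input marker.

{$, s, u}

FIRST(<B>): from <B>→s we get {s}; from <B>→u we get {u}; from <B>→epsilon we get {epsilon}. So FIRST(<B>) = {epsilon, s, u}.
FIRST(<D>): from <D>→s q q we get {s}; from <D>→t q <B> t we get {t}. So FIRST(<D>) = {s, t}.
FIRST(<F>): from <F>→s u we get {s}; from <F>→<D> u <S> s we get {s, t}; from <F>→epsilon we get {epsilon}. So FIRST(<F>) = {epsilon, s, t}.
FIRST(<S>): from <S>→<B> t <D> we get {s, t, u}; from <S>→<D> u we get {s, t}; from <S>→<F> q <S> we get {q, s, t}; from <S>→epsilon we get {epsilon}. So FIRST(<S>) = {epsilon, q, s, t, u}.
FOLLOW(<S>) includes $ since <S> is the start symbol.
FOLLOW(<S>): in <S>→<F> q <S>, the suffix after <S> is empty (adds nothing new); in <F>→<D> u <S> s, <S> is followed by s with FIRST {s}. Thus FOLLOW(<S>) = {$, s}.
FOLLOW(<B>): in <S>→<B> t <D>, <B> is followed by t <D> with FIRST {t}; in <D>→t q <B> t, <B> is followed by t with FIRST {t}. Thus FOLLOW(<B>) = {t}.
FOLLOW(<D>): in <S>→<B> t <D>, the suffix after <D> is empty, so FOLLOW(<D>) ⊇ FOLLOW(<S>) = {$, s}; in <S>→<D> u, <D> is followed by u with FIRST {u}; in <F>→<D> u <S> s, <D> is followed by u <S> s with FIRST {u}. Thus FOLLOW(<D>) = {$, s, u}.
FOLLOW(<F>): in <S>→<F> q <S>, <F> is followed by q <S> with FIRST {q}. Thus FOLLOW(<F>) = {q}.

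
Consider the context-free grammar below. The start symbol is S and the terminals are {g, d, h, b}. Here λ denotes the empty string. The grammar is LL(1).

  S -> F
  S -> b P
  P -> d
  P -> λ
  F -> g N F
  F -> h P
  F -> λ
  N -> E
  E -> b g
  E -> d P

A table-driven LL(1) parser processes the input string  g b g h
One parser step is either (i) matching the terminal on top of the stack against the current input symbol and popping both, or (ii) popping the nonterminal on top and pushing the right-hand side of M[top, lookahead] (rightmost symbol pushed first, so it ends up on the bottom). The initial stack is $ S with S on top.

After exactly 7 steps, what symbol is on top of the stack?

     Stack    Input      Action
  1  $ S      g b g h $  expand S -> F
  2  $ F      g b g h $  expand F -> g N F
  3  $ F N g  g b g h $  match g
  4  $ F N    b g h $    expand N -> E
  5  $ F E    b g h $    expand E -> b g
  6  $ F g b  b g h $    match b
  7  $ F g    g h $      match g
Stack after step 7: $ F (top = F).

F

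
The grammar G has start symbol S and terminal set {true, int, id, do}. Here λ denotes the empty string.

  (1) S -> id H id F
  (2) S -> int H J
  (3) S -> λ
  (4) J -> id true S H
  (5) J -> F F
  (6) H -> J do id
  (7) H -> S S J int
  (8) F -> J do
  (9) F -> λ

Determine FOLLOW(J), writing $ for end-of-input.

{$, do, id, int}

FIRST(S): from S->id H id F we get {id}; from S->int H J we get {int}; from S->λ we get {λ}. So FIRST(S) = {λ, id, int}.
FIRST(J): from J->id true S H we get {id}; from J->F F we get {λ, do, id}. So FIRST(J) = {λ, do, id}.
FIRST(H): from H->J do id we get {do, id}; from H->S S J int we get {do, id, int}. So FIRST(H) = {do, id, int}.
FIRST(F): from F->J do we get {do, id}; from F->λ we get {λ}. So FIRST(F) = {λ, do, id}.
FOLLOW(S) includes $ since S is the start symbol.
FOLLOW(S): in J->id true S H, S is followed by H with FIRST {do, id, int}; in H->S S J int (occurrence 1), S is followed by S J int with FIRST {do, id, int}; in H->S S J int (occurrence 2), S is followed by J int with FIRST {do, id, int}. Thus FOLLOW(S) = {$, do, id, int}.
FOLLOW(J): in S->int H J, the suffix after J is empty, so FOLLOW(J) ⊇ FOLLOW(S) = {$, do, id, int}; in H->J do id, J is followed by do id with FIRST {do}; in H->S S J int, J is followed by int with FIRST {int}; in F->J do, J is followed by do with FIRST {do}. Thus FOLLOW(J) = {$, do, id, int}.
FOLLOW(H): in S->id H id F, H is followed by id F with FIRST {id}; in S->int H J, H is followed by J with FIRST {λ, do, id}; in S->int H J, the suffix after H is nullable, so FOLLOW(H) ⊇ FOLLOW(S) = {$, do, id, int}; in J->id true S H, the suffix after H is empty, so FOLLOW(H) ⊇ FOLLOW(J) = {$, do, id, int}. Thus FOLLOW(H) = {$, do, id, int}.
FOLLOW(F): in S->id H id F, the suffix after F is empty, so FOLLOW(F) ⊇ FOLLOW(S) = {$, do, id, int}; in J->F F (occurrence 1), F is followed by F with FIRST {λ, do, id}; in J->F F (occurrence 1), the suffix after F is nullable, so FOLLOW(F) ⊇ FOLLOW(J) = {$, do, id, int}; in J->F F (occurrence 2), the suffix after F is empty, so FOLLOW(F) ⊇ FOLLOW(J) = {$, do, id, int}. Thus FOLLOW(F) = {$, do, id, int}.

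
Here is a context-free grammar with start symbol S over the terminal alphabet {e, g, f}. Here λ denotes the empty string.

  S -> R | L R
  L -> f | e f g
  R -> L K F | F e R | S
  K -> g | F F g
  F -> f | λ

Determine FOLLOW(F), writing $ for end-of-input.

FIRST(L) = {e, f}
FIRST(F) = {λ, f}
FIRST(K) = {f, g}  (via F F g)
FIRST(S) = {e, f}  (via R, L R)
FIRST(R) = {e, f}  (via L K F, F e R, S)
FOLLOW(S) includes $ since S is the start symbol.
FOLLOW(L): in S->L R, L is followed by R with FIRST {e, f}; in R->L K F, L is followed by K F with FIRST {f, g}. Thus FOLLOW(L) = {e, f, g}.
FOLLOW(S): in R->S, the suffix after S is empty, so FOLLOW(S) ⊇ FOLLOW(R) = {$}. Thus FOLLOW(S) = {$}.
FOLLOW(R): in S->R, the suffix after R is empty, so FOLLOW(R) ⊇ FOLLOW(S) = {$}; in S->L R, the suffix after R is empty, so FOLLOW(R) ⊇ FOLLOW(S) = {$}; in R->F e R, the suffix after R is empty (adds nothing new). Thus FOLLOW(R) = {$}.
FOLLOW(K): in R->L K F, K is followed by F with FIRST {λ, f}; in R->L K F, the suffix after K is nullable, so FOLLOW(K) ⊇ FOLLOW(R) = {$}. Thus FOLLOW(K) = {$, f}.
FOLLOW(F): in R->L K F, the suffix after F is empty, so FOLLOW(F) ⊇ FOLLOW(R) = {$}; in R->F e R, F is followed by e R with FIRST {e}; in K->F F g (occurrence 1), F is followed by F g with FIRST {f, g}; in K->F F g (occurrence 2), F is followed by g with FIRST {g}. Thus FOLLOW(F) = {$, e, f, g}.

{$, e, f, g}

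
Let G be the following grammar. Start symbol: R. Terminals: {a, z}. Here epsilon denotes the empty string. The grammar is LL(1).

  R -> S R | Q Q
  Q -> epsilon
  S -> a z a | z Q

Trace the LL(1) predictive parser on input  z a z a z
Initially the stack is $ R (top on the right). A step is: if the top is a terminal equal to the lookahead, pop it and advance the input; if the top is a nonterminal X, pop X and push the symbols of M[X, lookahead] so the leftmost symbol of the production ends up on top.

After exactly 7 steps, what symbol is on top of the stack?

z

step 1: stack=$ R  input=z a z a z $  — expand R -> S R
step 2: stack=$ R S  input=z a z a z $  — expand S -> z Q
step 3: stack=$ R Q z  input=z a z a z $  — match z
step 4: stack=$ R Q  input=a z a z $  — expand Q -> epsilon
step 5: stack=$ R  input=a z a z $  — expand R -> S R
step 6: stack=$ R S  input=a z a z $  — expand S -> a z a
step 7: stack=$ R a z a  input=a z a z $  — match a
Stack after step 7: $ R a z (top = z).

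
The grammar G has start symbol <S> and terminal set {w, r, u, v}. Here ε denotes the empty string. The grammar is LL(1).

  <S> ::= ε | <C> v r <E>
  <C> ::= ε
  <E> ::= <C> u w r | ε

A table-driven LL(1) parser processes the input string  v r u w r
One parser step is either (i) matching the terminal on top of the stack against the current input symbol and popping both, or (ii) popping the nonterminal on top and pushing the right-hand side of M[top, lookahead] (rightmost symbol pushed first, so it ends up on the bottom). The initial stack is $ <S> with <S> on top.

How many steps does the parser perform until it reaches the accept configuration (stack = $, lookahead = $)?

step 1: stack=$ <S>  input=v r u w r $  — expand <S> ::= <C> v r <E>
step 2: stack=$ <E> r v <C>  input=v r u w r $  — expand <C> ::= ε
step 3: stack=$ <E> r v  input=v r u w r $  — match v
step 4: stack=$ <E> r  input=r u w r $  — match r
step 5: stack=$ <E>  input=u w r $  — expand <E> ::= <C> u w r
step 6: stack=$ r w u <C>  input=u w r $  — expand <C> ::= ε
step 7: stack=$ r w u  input=u w r $  — match u
step 8: stack=$ r w  input=w r $  — match w
step 9: stack=$ r  input=r $  — match r
Accept reached after 9 steps.

9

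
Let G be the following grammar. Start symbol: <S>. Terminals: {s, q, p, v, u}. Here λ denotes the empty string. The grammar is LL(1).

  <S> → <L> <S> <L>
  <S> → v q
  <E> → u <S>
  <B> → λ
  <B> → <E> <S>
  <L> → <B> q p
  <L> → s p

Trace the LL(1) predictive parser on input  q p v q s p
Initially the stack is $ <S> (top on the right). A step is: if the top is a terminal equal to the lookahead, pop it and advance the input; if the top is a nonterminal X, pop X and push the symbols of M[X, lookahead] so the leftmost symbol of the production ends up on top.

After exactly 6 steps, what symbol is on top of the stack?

v

     Stack              Input          Action
  1  $ <S>              q p v q s p $  expand <S> → <L> <S> <L>
  2  $ <L> <S> <L>      q p v q s p $  expand <L> → <B> q p
  3  $ <L> <S> p q <B>  q p v q s p $  expand <B> → λ
  4  $ <L> <S> p q      q p v q s p $  match q
  5  $ <L> <S> p        p v q s p $    match p
  6  $ <L> <S>          v q s p $      expand <S> → v q
Stack after step 6: $ <L> q v (top = v).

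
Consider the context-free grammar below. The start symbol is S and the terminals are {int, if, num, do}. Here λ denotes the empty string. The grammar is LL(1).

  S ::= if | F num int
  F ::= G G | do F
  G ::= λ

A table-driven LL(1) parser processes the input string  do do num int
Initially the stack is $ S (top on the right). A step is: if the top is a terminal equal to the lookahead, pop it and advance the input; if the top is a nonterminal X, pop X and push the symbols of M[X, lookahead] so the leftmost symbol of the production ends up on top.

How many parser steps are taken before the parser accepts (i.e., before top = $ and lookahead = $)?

      Stack           Input            Action
   1  $ S             do do num int $  expand S ::= F num int
   2  $ int num F     do do num int $  expand F ::= do F
   3  $ int num F do  do do num int $  match do
   4  $ int num F     do num int $     expand F ::= do F
   5  $ int num F do  do num int $     match do
   6  $ int num F     num int $        expand F ::= G G
   7  $ int num G G   num int $        expand G ::= λ
   8  $ int num G     num int $        expand G ::= λ
   9  $ int num       num int $        match num
  10  $ int           int $            match int
Accept reached after 10 steps.

10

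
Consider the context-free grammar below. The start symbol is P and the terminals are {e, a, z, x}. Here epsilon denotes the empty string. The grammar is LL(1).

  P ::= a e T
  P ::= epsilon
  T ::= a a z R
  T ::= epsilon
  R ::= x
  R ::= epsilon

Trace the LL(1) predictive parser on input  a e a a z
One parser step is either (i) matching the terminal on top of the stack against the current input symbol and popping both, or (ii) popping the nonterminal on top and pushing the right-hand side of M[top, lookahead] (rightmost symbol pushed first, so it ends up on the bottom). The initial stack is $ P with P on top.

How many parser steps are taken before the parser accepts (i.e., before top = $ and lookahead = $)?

8

     Stack      Input        Action
  1  $ P        a e a a z $  expand P ::= a e T
  2  $ T e a    a e a a z $  match a
  3  $ T e      e a a z $    match e
  4  $ T        a a z $      expand T ::= a a z R
  5  $ R z a a  a a z $      match a
  6  $ R z a    a z $        match a
  7  $ R z      z $          match z
  8  $ R        $            expand R ::= epsilon
Accept reached after 8 steps.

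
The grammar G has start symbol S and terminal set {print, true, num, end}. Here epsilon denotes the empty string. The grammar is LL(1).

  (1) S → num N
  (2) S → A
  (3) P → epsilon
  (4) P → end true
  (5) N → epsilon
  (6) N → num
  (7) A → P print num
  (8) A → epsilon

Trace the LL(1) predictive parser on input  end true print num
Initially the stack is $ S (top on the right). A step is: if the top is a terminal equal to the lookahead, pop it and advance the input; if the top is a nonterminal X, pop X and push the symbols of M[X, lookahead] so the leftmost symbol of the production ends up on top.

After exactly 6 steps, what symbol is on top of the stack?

     Stack                 Input                 Action
  1  $ S                   end true print num $  expand S → A
  2  $ A                   end true print num $  expand A → P print num
  3  $ num print P         end true print num $  expand P → end true
  4  $ num print true end  end true print num $  match end
  5  $ num print true      true print num $      match true
  6  $ num print           print num $           match print
Stack after step 6: $ num (top = num).

num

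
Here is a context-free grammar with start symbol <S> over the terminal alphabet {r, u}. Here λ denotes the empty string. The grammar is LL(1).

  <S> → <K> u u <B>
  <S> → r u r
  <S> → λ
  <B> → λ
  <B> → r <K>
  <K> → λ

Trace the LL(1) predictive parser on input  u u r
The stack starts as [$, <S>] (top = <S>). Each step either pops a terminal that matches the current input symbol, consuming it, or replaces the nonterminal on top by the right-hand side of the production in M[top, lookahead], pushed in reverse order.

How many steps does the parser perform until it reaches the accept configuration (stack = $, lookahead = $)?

     Stack          Input    Action
  1  $ <S>          u u r $  expand <S> → <K> u u <B>
  2  $ <B> u u <K>  u u r $  expand <K> → λ
  3  $ <B> u u      u u r $  match u
  4  $ <B> u        u r $    match u
  5  $ <B>          r $      expand <B> → r <K>
  6  $ <K> r        r $      match r
  7  $ <K>          $        expand <K> → λ
Accept reached after 7 steps.

7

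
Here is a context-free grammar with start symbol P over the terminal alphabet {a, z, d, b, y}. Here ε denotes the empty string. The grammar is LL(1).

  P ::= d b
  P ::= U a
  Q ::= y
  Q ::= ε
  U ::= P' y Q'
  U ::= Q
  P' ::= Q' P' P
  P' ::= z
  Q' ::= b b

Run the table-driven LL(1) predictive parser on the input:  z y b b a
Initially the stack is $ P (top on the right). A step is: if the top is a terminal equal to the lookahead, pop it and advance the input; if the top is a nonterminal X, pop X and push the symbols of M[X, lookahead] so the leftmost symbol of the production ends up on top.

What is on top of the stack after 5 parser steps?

     Stack        Input        Action
  1  $ P          z y b b a $  expand P ::= U a
  2  $ a U        z y b b a $  expand U ::= P' y Q'
  3  $ a Q' y P'  z y b b a $  expand P' ::= z
  4  $ a Q' y z   z y b b a $  match z
  5  $ a Q' y     y b b a $    match y
Stack after step 5: $ a Q' (top = Q').

Q'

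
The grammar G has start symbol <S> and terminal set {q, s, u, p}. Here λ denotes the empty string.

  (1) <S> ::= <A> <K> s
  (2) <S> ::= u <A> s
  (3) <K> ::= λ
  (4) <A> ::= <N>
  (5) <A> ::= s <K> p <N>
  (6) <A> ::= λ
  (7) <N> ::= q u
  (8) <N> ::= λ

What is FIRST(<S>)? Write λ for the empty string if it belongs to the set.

{q, s, u}

FIRST(<K>) = {λ}
FIRST(<N>) = {λ, q}
FIRST(<A>) = {λ, q, s}  (via <N>)
FIRST(<S>) = {q, s, u}  (via <A> <K> s)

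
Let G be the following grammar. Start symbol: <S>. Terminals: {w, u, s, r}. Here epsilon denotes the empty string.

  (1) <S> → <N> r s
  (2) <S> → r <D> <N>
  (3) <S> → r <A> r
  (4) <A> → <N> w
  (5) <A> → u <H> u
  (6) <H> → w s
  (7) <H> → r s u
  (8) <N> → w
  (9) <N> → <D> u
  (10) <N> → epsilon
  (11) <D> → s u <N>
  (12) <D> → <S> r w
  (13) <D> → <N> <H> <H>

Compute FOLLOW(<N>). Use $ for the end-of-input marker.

{$, r, s, u, w}

FIRST(<H>): from <H>→w s we get {w}; from <H>→r s u we get {r}. So FIRST(<H>) = {r, w}.
FIRST(<S>): from <S>→<N> r s we get {r, s, w}; from <S>→r <D> <N> we get {r}; from <S>→r <A> r we get {r}. So FIRST(<S>) = {r, s, w}.
FIRST(<A>): from <A>→<N> w we get {r, s, w}; from <A>→u <H> u we get {u}. So FIRST(<A>) = {r, s, u, w}.
FIRST(<N>): from <N>→w we get {w}; from <N>→<D> u we get {r, s, w}; from <N>→epsilon we get {epsilon}. So FIRST(<N>) = {epsilon, r, s, w}.
FIRST(<D>): from <D>→s u <N> we get {s}; from <D>→<S> r w we get {r, s, w}; from <D>→<N> <H> <H> we get {r, s, w}. So FIRST(<D>) = {r, s, w}.
FOLLOW(<S>) includes $ since <S> is the start symbol.
FOLLOW(<S>): in <D>→<S> r w, <S> is followed by r w with FIRST {r}. Thus FOLLOW(<S>) = {$, r}.
FOLLOW(<A>): in <S>→r <A> r, <A> is followed by r with FIRST {r}. Thus FOLLOW(<A>) = {r}.
FOLLOW(<D>): in <S>→r <D> <N>, <D> is followed by <N> with FIRST {epsilon, r, s, w}; in <S>→r <D> <N>, the suffix after <D> is nullable, so FOLLOW(<D>) ⊇ FOLLOW(<S>) = {$, r}; in <N>→<D> u, <D> is followed by u with FIRST {u}. Thus FOLLOW(<D>) = {$, r, s, u, w}.
FOLLOW(<H>): in <A>→u <H> u, <H> is followed by u with FIRST {u}; in <D>→<N> <H> <H> (occurrence 1), <H> is followed by <H> with FIRST {r, w}; in <D>→<N> <H> <H> (occurrence 2), the suffix after <H> is empty, so FOLLOW(<H>) ⊇ FOLLOW(<D>) = {$, r, s, u, w}. Thus FOLLOW(<H>) = {$, r, s, u, w}.
FOLLOW(<N>): in <S>→<N> r s, <N> is followed by r s with FIRST {r}; in <S>→r <D> <N>, the suffix after <N> is empty, so FOLLOW(<N>) ⊇ FOLLOW(<S>) = {$, r}; in <A>→<N> w, <N> is followed by w with FIRST {w}; in <D>→s u <N>, the suffix after <N> is empty, so FOLLOW(<N>) ⊇ FOLLOW(<D>) = {$, r, s, u, w}; in <D>→<N> <H> <H>, <N> is followed by <H> <H> with FIRST {r, w}. Thus FOLLOW(<N>) = {$, r, s, u, w}.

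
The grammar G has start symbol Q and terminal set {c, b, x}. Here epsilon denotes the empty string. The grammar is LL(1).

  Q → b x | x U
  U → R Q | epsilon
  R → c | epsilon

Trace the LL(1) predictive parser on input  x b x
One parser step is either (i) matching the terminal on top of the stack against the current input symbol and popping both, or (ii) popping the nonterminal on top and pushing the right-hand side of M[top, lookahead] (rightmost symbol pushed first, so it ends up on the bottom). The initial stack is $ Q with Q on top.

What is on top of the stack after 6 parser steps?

x

step 1: stack=$ Q  input=x b x $  — expand Q → x U
step 2: stack=$ U x  input=x b x $  — match x
step 3: stack=$ U  input=b x $  — expand U → R Q
step 4: stack=$ Q R  input=b x $  — expand R → epsilon
step 5: stack=$ Q  input=b x $  — expand Q → b x
step 6: stack=$ x b  input=b x $  — match b
Stack after step 6: $ x (top = x).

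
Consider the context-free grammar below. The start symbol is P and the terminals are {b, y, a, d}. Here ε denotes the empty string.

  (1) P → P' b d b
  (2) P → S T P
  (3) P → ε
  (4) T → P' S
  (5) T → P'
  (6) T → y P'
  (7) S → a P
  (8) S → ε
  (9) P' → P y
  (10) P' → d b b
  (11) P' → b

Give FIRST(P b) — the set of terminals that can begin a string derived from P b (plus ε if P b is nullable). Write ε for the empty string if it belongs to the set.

FIRST(S): from S→a P we get {a}; from S→ε we get {ε}. So FIRST(S) = {ε, a}.
FIRST(P): from P→P' b d b we get {a, b, d, y}; from P→S T P we get {a, b, d, y}; from P→ε we get {ε}. So FIRST(P) = {ε, a, b, d, y}.
FIRST(P'): from P'→P y we get {a, b, d, y}; from P'→d b b we get {d}; from P'→b we get {b}. So FIRST(P') = {a, b, d, y}.
FIRST(T): from T→P' S we get {a, b, d, y}; from T→P' we get {a, b, d, y}; from T→y P' we get {y}. So FIRST(T) = {a, b, d, y}.
FIRST(P b): take FIRST of each symbol in turn, carrying on past any symbol whose FIRST contains ε; result {a, b, d, y}.

{a, b, d, y}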